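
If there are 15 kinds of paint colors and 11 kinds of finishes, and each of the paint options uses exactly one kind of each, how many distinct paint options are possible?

By the multiplication principle: 15 x 11.

Final answer: 165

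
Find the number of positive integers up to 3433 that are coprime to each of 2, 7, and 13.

|div by 2|=1716, |div by 7|=490, |div by 13|=264.
|div by 2&7|=245, |div by 2&13|=132, |div by 7&13|=37, |div by all|=18.
By inclusion-exclusion, divisible by at least one: 1716+490+264-245-132-37+18 = 2074.
Not divisible by any: 3433 - 2074.

Final answer: 1359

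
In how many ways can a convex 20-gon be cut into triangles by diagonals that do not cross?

This is a standard Catalan-number count: the answer is C_n. Here n = 20 - 2 = 18.
Using C_0 = 1 and C_(k+1) = C_k x 2(2k+1)/(k+2), build up term by term: C_1=1, C_2=2, C_3=5, C_4=14, C_5=42, C_6=132, C_7=429, C_8=1430, C_9=4862, C_10=16796, C_11=58786, C_12=208012, C_13=742900, C_14=2674440, C_15=9694845, C_16=35357670, C_17=129644790, C_18=477638700.

Final answer: C_{18} = 477638700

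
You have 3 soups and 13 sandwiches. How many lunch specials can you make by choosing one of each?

By the multiplication principle: 3 x 13.

Final answer: 39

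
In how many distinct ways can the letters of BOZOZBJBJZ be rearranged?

Letters (B:3, J:2, O:2, Z:3). Total letters: 10.
Permutations = 10!/(3! x 3! x 2! x 2!).

Final answer: 25200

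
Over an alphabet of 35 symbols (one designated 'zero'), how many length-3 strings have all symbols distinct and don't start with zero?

First digit: 34 (nonzero). Second: 34 (not first). Third: 33, etc.
Total: 34 x 34 x 33.

Final answer: 38148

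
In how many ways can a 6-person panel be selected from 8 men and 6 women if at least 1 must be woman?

Sum over valid woman counts:
C(6,1)C(8,5) = 336
C(6,2)C(8,4) = 1050
C(6,3)C(8,3) = 1120
C(6,4)C(8,2) = 420
C(6,5)C(8,1) = 48
C(6,6)C(8,0) = 1
Total: 336 + 1050 + 1120 + 420 + 48 + 1.

Final answer: 2975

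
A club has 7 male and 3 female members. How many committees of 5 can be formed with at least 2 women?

Sum over valid woman counts:
C(3,2)C(7,3) = 105
C(3,3)C(7,2) = 21
Total: 105 + 21.

Final answer: 126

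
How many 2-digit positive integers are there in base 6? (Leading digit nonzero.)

In base 6, the leading digit has 5 choices (1..5); each of the remaining 1 digits has 6 choices.
Total: 5 x 6^1.

Final answer: 30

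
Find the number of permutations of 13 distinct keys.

The number of ways to arrange 13 distinct objects is 13!.

Final answer: 13! = 6227020800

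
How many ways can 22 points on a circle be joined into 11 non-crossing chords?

This is counted by the nth Catalan number C_n. Here n = 22/2 = 11.
Using C_0 = 1 and C_(k+1) = C_k x 2(2k+1)/(k+2), build up term by term: C_1=1, C_2=2, C_3=5, C_4=14, C_5=42, C_6=132, C_7=429, C_8=1430, C_9=4862, C_10=16796, C_11=58786.

Final answer: C_{11} = 58786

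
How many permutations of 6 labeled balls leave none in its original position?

D(n) = (n-1)(D(n-1) + D(n-2)), D(0)=1, D(1)=0.
D(2) = 1 x (0 + 1) = 1
D(3) = 2 x (1 + 0) = 2
D(4) = 3 x (2 + 1) = 9
D(5) = 4 x (9 + 2) = 44
D(6) = 5 x (D(5) + D(4)) = 5 x (44 + 9)

Final answer: D(6) = 265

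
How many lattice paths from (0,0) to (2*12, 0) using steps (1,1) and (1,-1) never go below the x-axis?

Total monotonic paths to (12,12): C(24,12) = 2704156.
By the reflection principle, paths that go above the diagonal number C(24,13) = 2496144.
Valid Dyck paths: 2704156 - 2496144.
(This is the Catalan number C_{12}.)

Final answer: C_{12} = 208012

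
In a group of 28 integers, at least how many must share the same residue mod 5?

There are 5 possible values for residue mod 5. With 28 integers and 5 categories, by pigeonhole: ceiling(28/5).

Final answer: 6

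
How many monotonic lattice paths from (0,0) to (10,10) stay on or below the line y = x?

Total monotonic paths to (10,10): C(20,10) = 184756.
A path is bad iff it touches y = x + 1; reflecting its initial segment maps bad paths bijectively onto all paths to (9,11), of which there are C(20,11) = 167960.
Valid Dyck paths: 184756 - 167960.
(This is the Catalan number C_{10}.)

Final answer: C_{10} = 16796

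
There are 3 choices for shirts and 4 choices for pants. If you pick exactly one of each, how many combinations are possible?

By the multiplication principle: 3 x 4.

Final answer: 12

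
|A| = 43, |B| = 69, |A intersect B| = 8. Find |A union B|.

|A union B| = |A| + |B| - |A intersect B| = 43 + 69 - 8.

Final answer: 104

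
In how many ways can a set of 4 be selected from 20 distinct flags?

C(20,4) = 20!/(4! x (20-4)!).

Final answer: C(20,4) = 4845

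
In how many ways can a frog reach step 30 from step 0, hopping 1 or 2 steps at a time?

Let f(n) be the number of climbs. Removing the last move (1 or 2 steps) gives f(n) = f(n-1) + f(n-2); base cases f(1)=1, f(2)=2.
Building up term by term: f(1)=1, f(2)=2, f(3)=3, f(4)=5, f(5)=8, f(6)=13, f(7)=21, f(8)=34, f(9)=55, f(10)=89, f(11)=144, f(12)=233, f(13)=377, f(14)=610, f(15)=987, f(16)=1597, f(17)=2584, f(18)=4181, f(19)=6765, f(20)=10946, f(21)=17711, f(22)=28657, f(23)=46368, f(24)=75025, f(25)=121393, f(26)=196418, f(27)=317811, f(28)=514229, f(29)=832040, f(30)=1346269.

Final answer: 1346269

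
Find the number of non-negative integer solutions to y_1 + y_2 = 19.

Stars and bars with 19 stars and 1 bars:
C(19+2-1, 2-1) = C(20,1).

Final answer: C(20,1) = 20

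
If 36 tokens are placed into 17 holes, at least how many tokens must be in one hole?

By the pigeonhole principle: ceiling(36/17).

Final answer: 3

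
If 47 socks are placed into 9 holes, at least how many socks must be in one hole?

By the pigeonhole principle: ceiling(47/9).

Final answer: 6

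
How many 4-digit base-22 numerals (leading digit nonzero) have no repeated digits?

First digit: 21 (nonzero). Second: 21 (not first). Third: 20, etc.
Total: 21 x 21 x 20 x 19.

Final answer: 167580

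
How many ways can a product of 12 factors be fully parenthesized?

The structures are counted by the Catalan number C_n. Here n = 12 - 1 = 11.
C_n = (2n)!/(n!(n+1)!), so C_{11} = 22!/(11! x 12!) = C(22,11)/12 = 705432/12.

Final answer: C_{11} = 58786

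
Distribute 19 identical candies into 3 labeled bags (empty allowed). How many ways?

Stars and bars: C(n+k-1, k-1) = C(21,2).

Final answer: C(21,2) = 210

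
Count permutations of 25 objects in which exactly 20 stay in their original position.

Choose which 20 elements are fixed: C(25,20) = 53130.
Derange the remaining 5 using D(j) = (j-1)(D(j-1) + D(j-2)), D(0)=1, D(1)=0: D(2)=1, D(3)=2, D(4)=9, D(5)=44.
Total: 53130 x 44.

Final answer: C(25,20) D(5) = 2337720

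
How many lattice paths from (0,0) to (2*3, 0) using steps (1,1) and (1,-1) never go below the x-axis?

Total monotonic paths to (3,3): C(6,3) = 20.
By the reflection principle, paths that go above the diagonal number C(6,4) = 15.
Valid Dyck paths: 20 - 15.
(This is the Catalan number C_{3}.)

Final answer: C_{3} = 5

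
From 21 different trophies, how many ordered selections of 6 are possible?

P(21,6) = 21!/(21-6)! = 21!/15!.

Final answer: P(21,6) = 39070080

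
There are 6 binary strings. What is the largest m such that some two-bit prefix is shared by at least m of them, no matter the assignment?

There are 4 possible values for two-bit prefix. With 6 binary strings and 4 categories, by pigeonhole: ceiling(6/4).

Final answer: 2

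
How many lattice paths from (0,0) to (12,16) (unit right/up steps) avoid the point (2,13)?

Total paths to (12,16): C(28,16) = 30421755.
Paths through (2,13): C(15,13) x C(13,3) = 30030.
Avoiding (2,13): 30421755 - 30030.

Final answer: 30391725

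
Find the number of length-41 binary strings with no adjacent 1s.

Let a(n) count valid strings. If the last bit is 0 the prefix is any valid string of length n-1; if it is 1 the string must end in 01 with a valid prefix of length n-2. So a(n) = a(n-1) + a(n-2), a(1)=2, a(2)=3.
Building up term by term: a(1)=2, a(2)=3, a(3)=5, a(4)=8, a(5)=13, a(6)=21, a(7)=34, a(8)=55, a(9)=89, a(10)=144, a(11)=233, a(12)=377, a(13)=610, a(14)=987, a(15)=1597, a(16)=2584, a(17)=4181, a(18)=6765, a(19)=10946, a(20)=17711, a(21)=28657, a(22)=46368, a(23)=75025, a(24)=121393, a(25)=196418, a(26)=317811, a(27)=514229, a(28)=832040, a(29)=1346269, a(30)=2178309, a(31)=3524578, a(32)=5702887, a(33)=9227465, a(34)=14930352, a(35)=24157817, a(36)=39088169, a(37)=63245986, a(38)=102334155, a(39)=165580141, a(40)=267914296, a(41)=433494437.

Final answer: 433494437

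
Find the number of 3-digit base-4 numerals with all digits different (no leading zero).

The leading digit has 3 choices (anything but zero); the next has 3 (anything but the first), then 2, and so on, one fewer each time.
Total: 3 x 3 x 2.

Final answer: 18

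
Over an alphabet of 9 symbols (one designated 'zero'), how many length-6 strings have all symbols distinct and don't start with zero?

First digit: 8 (nonzero). Second: 8 (not first). Third: 7, etc.
Total: 8 x 8 x 7 x 6 x 5 x 4.

Final answer: 53760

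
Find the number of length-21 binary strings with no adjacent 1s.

A valid string ends in 0 (append to any length-(n-1) valid string) or in 01 (append to any length-(n-2) valid string), so a(n) = a(n-1) + a(n-2) with a(1)=2, a(2)=3.
Building up term by term: a(1)=2, a(2)=3, a(3)=5, a(4)=8, a(5)=13, a(6)=21, a(7)=34, a(8)=55, a(9)=89, a(10)=144, a(11)=233, a(12)=377, a(13)=610, a(14)=987, a(15)=1597, a(16)=2584, a(17)=4181, a(18)=6765, a(19)=10946, a(20)=17711, a(21)=28657.

Final answer: 28657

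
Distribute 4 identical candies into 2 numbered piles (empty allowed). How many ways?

Stars and bars: C(n+k-1, k-1) = C(5,1).

Final answer: C(5,1) = 5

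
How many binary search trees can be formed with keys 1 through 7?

The structures are counted by the Catalan number C_n. Here n = 7.
C_n = C(2n,n) - C(2n,n+1), so C_{7} = C(14,7) - C(14,8) = 3432 - 3003.

Final answer: C_{7} = 429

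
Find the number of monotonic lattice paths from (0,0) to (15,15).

Each path has 15 right steps and 15 up steps in some order (30 steps total).
Choose which 15 of the 30 steps are up: C(30,15).

Final answer: C(30,15) = 155117520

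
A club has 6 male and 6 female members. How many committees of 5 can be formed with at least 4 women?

Sum over valid woman counts:
C(6,4)C(6,1) = 90
C(6,5)C(6,0) = 6
Total: 90 + 6.

Final answer: 96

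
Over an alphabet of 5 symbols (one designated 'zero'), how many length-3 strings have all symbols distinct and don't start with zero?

First digit: 4 (nonzero). Second: 4 (not first). Third: 3, etc.
Total: 4 x 4 x 3.

Final answer: 48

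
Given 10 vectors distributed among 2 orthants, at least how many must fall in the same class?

By pigeonhole with 10 objects and 2 categories: ceiling(10/2).

Final answer: 5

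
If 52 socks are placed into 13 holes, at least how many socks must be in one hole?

By the pigeonhole principle: ceiling(52/13).

Final answer: 4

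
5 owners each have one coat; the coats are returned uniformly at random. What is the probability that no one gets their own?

D(n) = (n-1)(D(n-1) + D(n-2)), D(0)=1, D(1)=0.
Building up: D(2)=1, D(3)=2, D(4)=9, D(5)=44.
Total arrangements: 5! = 120.
Probability = D(5)/5! = 11/30.

Final answer: D(5)/5! = 44/120 = 0.366667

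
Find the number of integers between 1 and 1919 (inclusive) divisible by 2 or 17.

Multiples of 2: 959. Multiples of 17: 112. Of both (lcm=34): 56.
By inclusion-exclusion: 959 + 112 - 56.

Final answer: 1015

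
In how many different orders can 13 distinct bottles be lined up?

The number of ways to arrange 13 distinct objects is 13!.

Final answer: 13! = 6227020800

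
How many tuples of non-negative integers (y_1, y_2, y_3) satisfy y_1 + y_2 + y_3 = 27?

Stars and bars with 27 stars and 2 bars:
C(27+3-1, 3-1) = C(29,2).

Final answer: C(29,2) = 406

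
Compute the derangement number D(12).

D(n) = (n-1)(D(n-1) + D(n-2)), D(0)=1, D(1)=0.
Building up: D(2)=1, D(3)=2, D(4)=9, D(5)=44, D(6)=265, D(7)=1854, D(8)=14833, D(9)=133496, D(10)=1334961, D(11)=14684570.
D(12) = 11 x (D(11) + D(10)) = 11 x (14684570 + 1334961).

Final answer: D(12) = 176214841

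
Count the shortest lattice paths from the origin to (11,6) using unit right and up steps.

Each path has 11 right steps and 6 up steps in some order (17 steps total).
Choose which 6 of the 17 steps are up: C(17,6).

Final answer: C(17,6) = 12376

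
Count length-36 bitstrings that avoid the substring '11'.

Let a(n) count valid strings. If the last bit is 0 the prefix is any valid string of length n-1; if it is 1 the string must end in 01 with a valid prefix of length n-2. So a(n) = a(n-1) + a(n-2), a(1)=2, a(2)=3.
Building up term by term: a(1)=2, a(2)=3, a(3)=5, a(4)=8, a(5)=13, a(6)=21, a(7)=34, a(8)=55, a(9)=89, a(10)=144, a(11)=233, a(12)=377, a(13)=610, a(14)=987, a(15)=1597, a(16)=2584, a(17)=4181, a(18)=6765, a(19)=10946, a(20)=17711, a(21)=28657, a(22)=46368, a(23)=75025, a(24)=121393, a(25)=196418, a(26)=317811, a(27)=514229, a(28)=832040, a(29)=1346269, a(30)=2178309, a(31)=3524578, a(32)=5702887, a(33)=9227465, a(34)=14930352, a(35)=24157817, a(36)=39088169.

Final answer: 39088169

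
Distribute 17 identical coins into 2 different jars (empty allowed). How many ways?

Stars and bars: C(n+k-1, k-1) = C(18,1).

Final answer: C(18,1) = 18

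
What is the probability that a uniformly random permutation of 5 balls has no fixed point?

Use the recurrence D(n) = (n-1)(D(n-1) + D(n-2)) with D(0)=1, D(1)=0.
Building up: D(2)=1, D(3)=2, D(4)=9, D(5)=44.
Total arrangements: 5! = 120.
Probability = D(5)/5! = 11/30.

Final answer: D(5)/5! = 44/120 = 0.366667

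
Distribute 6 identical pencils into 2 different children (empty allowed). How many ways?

Stars and bars: C(n+k-1, k-1) = C(7,1).

Final answer: C(7,1) = 7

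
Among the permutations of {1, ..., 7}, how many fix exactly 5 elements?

Choose which 5 elements are fixed: C(7,5) = 21.
Derange the remaining 2 using D(j) = (j-1)(D(j-1) + D(j-2)), D(0)=1, D(1)=0: D(2)=1.
Total: 21 x 1.

Final answer: C(7,5) D(2) = 21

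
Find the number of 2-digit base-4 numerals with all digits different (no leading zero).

First digit: 3 (nonzero). Second: 3 (not first). Third: 2, etc.
Total: 3 x 3.

Final answer: 9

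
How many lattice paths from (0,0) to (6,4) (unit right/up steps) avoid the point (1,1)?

Total paths to (6,4): C(10,4) = 210.
Paths through (1,1): C(2,1) x C(8,3) = 112.
Avoiding (1,1): 210 - 112.

Final answer: 98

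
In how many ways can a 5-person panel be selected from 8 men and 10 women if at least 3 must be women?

Sum over valid woman counts:
C(10,3)C(8,2) = 3360
C(10,4)C(8,1) = 1680
C(10,5)C(8,0) = 252
Total: 3360 + 1680 + 252.

Final answer: 5292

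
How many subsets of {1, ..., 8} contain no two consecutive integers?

Condition on whether n belongs to the subset: if not, any valid subset of {1, ..., n-1} works (a(n-1)); if so, n-1 is excluded and the rest is a valid subset of {1, ..., n-2} (a(n-2)). Hence a(n) = a(n-1) + a(n-2), a(1)=2, a(2)=3.
Computing successive values: a(1)=2, a(2)=3, a(3)=5, a(4)=8, a(5)=13, a(6)=21, a(7)=34, a(8)=55.

Final answer: 55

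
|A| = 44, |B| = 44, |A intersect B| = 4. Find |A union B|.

|A union B| = |A| + |B| - |A intersect B| = 44 + 44 - 4.

Final answer: 84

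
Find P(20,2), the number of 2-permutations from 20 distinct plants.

P(20,2) = 20!/(20-2)! = 20!/18!.

Final answer: P(20,2) = 380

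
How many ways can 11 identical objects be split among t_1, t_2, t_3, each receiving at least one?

Substitute t'_i = t_i - 1 (so t'_i >= 0). Then sum t'_i = 11 - 3 = 8.
Stars and bars: C(8+3-1, 3-1) = C(10,2).

Final answer: C(10,2) = 45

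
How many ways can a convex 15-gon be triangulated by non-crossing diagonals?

This is a standard Catalan-number count: the answer is C_n. Here n = 15 - 2 = 13.
Using C_0 = 1 and C_(k+1) = C_k x 2(2k+1)/(k+2), build up term by term: C_1=1, C_2=2, C_3=5, C_4=14, C_5=42, C_6=132, C_7=429, C_8=1430, C_9=4862, C_10=16796, C_11=58786, C_12=208012, C_13=742900.

Final answer: C_{13} = 742900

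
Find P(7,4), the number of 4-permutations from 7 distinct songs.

P(7,4) = 7!/(7-4)! = 7!/3!.

Final answer: P(7,4) = 840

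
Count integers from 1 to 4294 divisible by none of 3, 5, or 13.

|div by 3|=1431, |div by 5|=858, |div by 13|=330.
|div by 3&5|=286, |div by 3&13|=110, |div by 5&13|=66, |div by all|=22.
By inclusion-exclusion, divisible by at least one: 1431+858+330-286-110-66+22 = 2179.
Not divisible by any: 4294 - 2179.

Final answer: 2115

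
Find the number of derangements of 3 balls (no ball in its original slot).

D(n) = (n-1)(D(n-1) + D(n-2)), D(0)=1, D(1)=0.
D(2) = 1 x (0 + 1) = 1
D(3) = 2 x (D(2) + D(1)) = 2 x (1 + 0)

Final answer: D(3) = 2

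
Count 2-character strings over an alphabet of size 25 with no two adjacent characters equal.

Let g(n) count such strings. g(1) = 25, and each valid string of length n-1 extends in 24 ways (any symbol but the last), so g(n) = 24 g(n-1).
Total: g(2) = 25 x 24^1.

Final answer: 25 x 24^{1} = 600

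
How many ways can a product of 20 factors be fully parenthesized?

This is a standard Catalan-number count: the answer is C_n. Here n = 20 - 1 = 19.
Using C_0 = 1 and C_(k+1) = C_k x 2(2k+1)/(k+2), build up term by term: C_1=1, C_2=2, C_3=5, C_4=14, C_5=42, C_6=132, C_7=429, C_8=1430, C_9=4862, C_10=16796, C_11=58786, C_12=208012, C_13=742900, C_14=2674440, C_15=9694845, C_16=35357670, C_17=129644790, C_18=477638700, C_19=1767263190.

Final answer: C_{19} = 1767263190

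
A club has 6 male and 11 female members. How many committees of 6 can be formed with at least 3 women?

Sum over valid woman counts:
C(11,3)C(6,3) = 3300
C(11,4)C(6,2) = 4950
C(11,5)C(6,1) = 2772
C(11,6)C(6,0) = 462
Total: 3300 + 4950 + 2772 + 462.

Final answer: 11484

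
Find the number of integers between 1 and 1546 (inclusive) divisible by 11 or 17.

Multiples of 11: 140. Multiples of 17: 90. Of both (lcm=187): 8.
By inclusion-exclusion: 140 + 90 - 8.

Final answer: 222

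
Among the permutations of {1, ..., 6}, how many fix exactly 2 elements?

Choose which 2 elements are fixed: C(6,2) = 15.
Derange the remaining 4 using D(j) = (j-1)(D(j-1) + D(j-2)), D(0)=1, D(1)=0: D(2)=1, D(3)=2, D(4)=9.
Total: 15 x 9.

Final answer: C(6,2) D(4) = 135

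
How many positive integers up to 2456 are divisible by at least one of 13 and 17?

Multiples of 13: 188. Multiples of 17: 144. Of both (lcm=221): 11.
By inclusion-exclusion: 188 + 144 - 11.

Final answer: 321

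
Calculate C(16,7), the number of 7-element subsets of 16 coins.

C(16,7) = 16!/(7! x (16-7)!).

Final answer: C(16,7) = 11440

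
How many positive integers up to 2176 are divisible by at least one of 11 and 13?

Multiples of 11: 197. Multiples of 13: 167. Of both (lcm=143): 15.
By inclusion-exclusion: 197 + 167 - 15.

Final answer: 349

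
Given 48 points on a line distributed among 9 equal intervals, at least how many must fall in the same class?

By pigeonhole with 48 objects and 9 categories: ceiling(48/9).

Final answer: 6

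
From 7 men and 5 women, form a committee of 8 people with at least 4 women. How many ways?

Sum over valid woman counts:
C(5,4)C(7,4) = 175
C(5,5)C(7,3) = 35
Total: 175 + 35.

Final answer: 210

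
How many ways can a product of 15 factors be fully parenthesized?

The structures are counted by the Catalan number C_n. Here n = 15 - 1 = 14.
C_n = C(2n,n)/(n+1), so C_{14} = C(28,14)/15 = 40116600/15.

Final answer: C_{14} = 2674440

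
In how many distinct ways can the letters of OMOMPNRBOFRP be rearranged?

Letters (B:1, F:1, M:2, N:1, O:3, P:2, R:2). Total letters: 12.
Permutations = 12!/(3! x 2! x 2! x 2!).

Final answer: 9979200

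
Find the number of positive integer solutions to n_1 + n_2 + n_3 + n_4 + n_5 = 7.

Substitute n'_i = n_i - 1 (so n'_i >= 0). Then sum n'_i = 7 - 5 = 2.
Stars and bars: C(2+5-1, 5-1) = C(6,4).

Final answer: C(6,4) = 15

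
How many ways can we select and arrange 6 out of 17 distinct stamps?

P(17,6) = 17!/(17-6)! = 17!/11!.

Final answer: P(17,6) = 8910720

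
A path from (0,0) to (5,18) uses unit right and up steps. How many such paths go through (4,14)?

Paths (0,0)->(4,14): C(18,14) = 3060.
Paths (4,14)->(5,18): C(5,4) = 5.
By multiplication principle: 3060 x 5.

Final answer: 15300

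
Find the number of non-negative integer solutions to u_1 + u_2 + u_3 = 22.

Stars and bars with 22 stars and 2 bars:
C(22+3-1, 3-1) = C(24,2).

Final answer: C(24,2) = 276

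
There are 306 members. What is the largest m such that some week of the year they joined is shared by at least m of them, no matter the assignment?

There are 52 possible values for week of the year they joined. With 306 members and 52 categories, by pigeonhole: ceiling(306/52).

Final answer: 6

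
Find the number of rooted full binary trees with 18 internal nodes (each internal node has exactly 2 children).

The structures are counted by the Catalan number C_n. Here n = 18.
Using C_0 = 1 and C_(k+1) = C_k x 2(2k+1)/(k+2), build up term by term: C_1=1, C_2=2, C_3=5, C_4=14, C_5=42, C_6=132, C_7=429, C_8=1430, C_9=4862, C_10=16796, C_11=58786, C_12=208012, C_13=742900, C_14=2674440, C_15=9694845, C_16=35357670, C_17=129644790, C_18=477638700.

Final answer: C_{18} = 477638700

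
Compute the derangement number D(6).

Use the recurrence D(n) = (n-1)(D(n-1) + D(n-2)) with D(0)=1, D(1)=0.
Building up: D(2)=1, D(3)=2, D(4)=9, D(5)=44.
D(6) = 5 x (D(5) + D(4)) = 5 x (44 + 9).

Final answer: D(6) = 265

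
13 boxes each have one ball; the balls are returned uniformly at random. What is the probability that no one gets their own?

Derangements satisfy D(n) = (n-1)(D(n-1) + D(n-2)), starting from D(0)=1, D(1)=0.
Building up: D(2)=1, D(3)=2, D(4)=9, D(5)=44, D(6)=265, D(7)=1854, D(8)=14833, D(9)=133496, D(10)=1334961, D(11)=14684570, D(12)=176214841, D(13)=2290792932.
Total arrangements: 13! = 6227020800.
Probability = D(13)/13! = 63633137/172972800.

Final answer: D(13)/13! = 2290792932/6227020800 = 0.367879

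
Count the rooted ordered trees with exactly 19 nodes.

This is counted by the nth Catalan number C_n. Here n = 19 - 1 = 18.
C_n = C(2n,n) - C(2n,n+1), so C_{18} = C(36,18) - C(36,19) = 9075135300 - 8597496600.

Final answer: C_{18} = 477638700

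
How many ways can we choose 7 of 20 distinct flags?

C(20,7) = 20!/(7! x (20-7)!).

Final answer: C(20,7) = 77520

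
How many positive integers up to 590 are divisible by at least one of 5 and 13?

Multiples of 5: 118. Multiples of 13: 45. Of both (lcm=65): 9.
By inclusion-exclusion: 118 + 45 - 9.

Final answer: 154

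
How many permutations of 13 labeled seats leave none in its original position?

D(n) = (n-1)(D(n-1) + D(n-2)), D(0)=1, D(1)=0.
D(2) = 1 x (0 + 1) = 1
D(3) = 2 x (1 + 0) = 2
D(4) = 3 x (2 + 1) = 9
D(5) = 4 x (9 + 2) = 44
D(6) = 5 x (44 + 9) = 265
D(7) = 6 x (265 + 44) = 1854
D(8) = 7 x (1854 + 265) = 14833
D(9) = 8 x (14833 + 1854) = 133496
D(10) = 9 x (133496 + 14833) = 1334961
D(11) = 10 x (1334961 + 133496) = 14684570
D(12) = 11 x (14684570 + 1334961) = 176214841
D(13) = 12 x (D(12) + D(11)) = 12 x (176214841 + 14684570)

Final answer: D(13) = 2290792932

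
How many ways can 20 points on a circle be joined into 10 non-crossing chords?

This is counted by the nth Catalan number C_n. Here n = 20/2 = 10.
Using C_0 = 1 and C_(k+1) = C_k x 2(2k+1)/(k+2), build up term by term: C_1=1, C_2=2, C_3=5, C_4=14, C_5=42, C_6=132, C_7=429, C_8=1430, C_9=4862, C_10=16796.

Final answer: C_{10} = 16796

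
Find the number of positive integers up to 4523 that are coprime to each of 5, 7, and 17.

|div by 5|=904, |div by 7|=646, |div by 17|=266.
|div by 5&7|=129, |div by 5&17|=53, |div by 7&17|=38, |div by all|=7.
By inclusion-exclusion, divisible by at least one: 904+646+266-129-53-38+7 = 1603.
Not divisible by any: 4523 - 1603.

Final answer: 2920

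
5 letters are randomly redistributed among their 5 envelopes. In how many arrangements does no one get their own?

D(n) = (n-1)(D(n-1) + D(n-2)), D(0)=1, D(1)=0.
D(2) = 1 x (0 + 1) = 1
D(3) = 2 x (1 + 0) = 2
D(4) = 3 x (2 + 1) = 9
D(5) = 4 x (D(4) + D(3)) = 4 x (9 + 2)

Final answer: D(5) = 44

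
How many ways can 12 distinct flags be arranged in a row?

The number of ways to arrange 12 distinct objects is 12!.

Final answer: 12! = 479001600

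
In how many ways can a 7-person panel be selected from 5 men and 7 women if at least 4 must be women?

Sum over valid woman counts:
C(7,4)C(5,3) = 350
C(7,5)C(5,2) = 210
C(7,6)C(5,1) = 35
C(7,7)C(5,0) = 1
Total: 350 + 210 + 35 + 1.

Final answer: 596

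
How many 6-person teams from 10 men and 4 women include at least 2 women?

Sum over valid woman counts:
C(4,2)C(10,4) = 1260
C(4,3)C(10,3) = 480
C(4,4)C(10,2) = 45
Total: 1260 + 480 + 45.

Final answer: 1785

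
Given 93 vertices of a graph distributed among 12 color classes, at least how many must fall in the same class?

By pigeonhole with 93 objects and 12 categories: ceiling(93/12).

Final answer: 8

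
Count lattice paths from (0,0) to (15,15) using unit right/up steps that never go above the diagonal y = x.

Total monotonic paths to (15,15): C(30,15) = 155117520.
By the reflection principle, paths that go above the diagonal number C(30,16) = 145422675.
Valid Dyck paths: 155117520 - 145422675.
(This is the Catalan number C_{15}.)

Final answer: C_{15} = 9694845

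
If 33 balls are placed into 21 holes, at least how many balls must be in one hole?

By the pigeonhole principle: ceiling(33/21).

Final answer: 2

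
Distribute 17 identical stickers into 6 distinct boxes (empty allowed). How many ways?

Stars and bars: C(n+k-1, k-1) = C(22,5).

Final answer: C(22,5) = 26334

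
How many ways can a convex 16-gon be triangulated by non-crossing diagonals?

This is counted by the nth Catalan number C_n. Here n = 16 - 2 = 14.
C_n = (2n)!/(n!(n+1)!), so C_{14} = 28!/(14! x 15!) = C(28,14)/15 = 40116600/15.

Final answer: C_{14} = 2674440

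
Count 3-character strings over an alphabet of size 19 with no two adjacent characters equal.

Let g(n) count such strings. g(1) = 19, and each valid string of length n-1 extends in 18 ways (any symbol but the last), so g(n) = 18 g(n-1).
Total: g(3) = 19 x 18^2.

Final answer: 19 x 18^{2} = 6156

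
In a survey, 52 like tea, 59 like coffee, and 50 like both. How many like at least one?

|A union B| = |A| + |B| - |A intersect B| = 52 + 59 - 50.

Final answer: 61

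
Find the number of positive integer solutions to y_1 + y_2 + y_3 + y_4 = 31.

Substitute y'_i = y_i - 1 (so y'_i >= 0). Then sum y'_i = 31 - 4 = 27.
Stars and bars: C(27+4-1, 4-1) = C(30,3).

Final answer: C(30,3) = 4060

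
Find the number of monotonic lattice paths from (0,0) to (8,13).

Each path has 8 right steps and 13 up steps in some order (21 steps total).
Choose which 13 of the 21 steps are up: C(21,13).

Final answer: C(21,13) = 203490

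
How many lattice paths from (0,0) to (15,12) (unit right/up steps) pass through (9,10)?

Paths (0,0)->(9,10): C(19,10) = 92378.
Paths (9,10)->(15,12): C(8,2) = 28.
By multiplication principle: 92378 x 28.

Final answer: 2586584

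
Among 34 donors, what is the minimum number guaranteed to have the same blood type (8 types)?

There are 8 possible values for blood type (8 types). With 34 donors and 8 categories, by pigeonhole: ceiling(34/8).

Final answer: 5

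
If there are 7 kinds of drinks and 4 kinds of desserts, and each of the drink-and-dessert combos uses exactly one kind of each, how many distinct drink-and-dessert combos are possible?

By the multiplication principle: 7 x 4.

Final answer: 28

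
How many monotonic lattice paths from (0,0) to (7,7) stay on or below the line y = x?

Total monotonic paths to (7,7): C(14,7) = 3432.
A path is bad iff it touches y = x + 1; reflecting its initial segment maps bad paths bijectively onto all paths to (6,8), of which there are C(14,8) = 3003.
Valid Dyck paths: 3432 - 3003.
(Check: C(14,7) - C(14,8) = C(14,7)/8, the Catalan number C_{7}.)

Final answer: C_{7} = 429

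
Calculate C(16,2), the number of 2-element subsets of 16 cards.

C(16,2) = 16!/(2! x (16-2)!).

Final answer: C(16,2) = 120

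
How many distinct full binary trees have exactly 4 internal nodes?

The structures are counted by the Catalan number C_n. Here n = 4.
C_n = (2n)!/(n!(n+1)!), so C_{4} = 8!/(4! x 5!) = C(8,4)/5 = 70/5.

Final answer: C_{4} = 14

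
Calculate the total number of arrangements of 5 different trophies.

The number of ways to arrange 5 distinct objects is 5!.

Final answer: 5! = 120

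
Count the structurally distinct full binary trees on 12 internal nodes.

This is a standard Catalan-number count: the answer is C_n. Here n = 12.
C_n = C(2n,n)/(n+1), so C_{12} = C(24,12)/13 = 2704156/13.

Final answer: C_{12} = 208012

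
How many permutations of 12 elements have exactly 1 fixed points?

Choose which 1 elements are fixed: C(12,1) = 12.
Derange the remaining 11 using D(j) = (j-1)(D(j-1) + D(j-2)), D(0)=1, D(1)=0: D(2)=1, D(3)=2, D(4)=9, D(5)=44, D(6)=265, D(7)=1854, D(8)=14833, D(9)=133496, D(10)=1334961, D(11)=14684570.
Total: 12 x 14684570.

Final answer: C(12,1) D(11) = 176214840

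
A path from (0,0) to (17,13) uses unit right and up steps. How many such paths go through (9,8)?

Paths (0,0)->(9,8): C(17,8) = 24310.
Paths (9,8)->(17,13): C(13,5) = 1287.
By multiplication principle: 24310 x 1287.

Final answer: 31286970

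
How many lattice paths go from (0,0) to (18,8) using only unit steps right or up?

Each path has 18 right steps and 8 up steps in some order (26 steps total).
Choose which 8 of the 26 steps are up: C(26,8).

Final answer: C(26,8) = 1562275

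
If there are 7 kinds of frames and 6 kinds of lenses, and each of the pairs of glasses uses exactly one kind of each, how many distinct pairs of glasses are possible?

By the multiplication principle: 7 x 6.

Final answer: 42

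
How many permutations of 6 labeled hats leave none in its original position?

D(n) = (n-1)(D(n-1) + D(n-2)), D(0)=1, D(1)=0.
D(2) = 1 x (0 + 1) = 1
D(3) = 2 x (1 + 0) = 2
D(4) = 3 x (2 + 1) = 9
D(5) = 4 x (9 + 2) = 44
D(6) = 5 x (D(5) + D(4)) = 5 x (44 + 9)

Final answer: D(6) = 265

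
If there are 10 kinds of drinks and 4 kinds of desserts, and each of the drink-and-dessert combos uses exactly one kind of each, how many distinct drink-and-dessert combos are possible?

By the multiplication principle: 10 x 4.

Final answer: 40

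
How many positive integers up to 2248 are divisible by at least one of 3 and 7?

Multiples of 3: 749. Multiples of 7: 321. Of both (lcm=21): 107.
By inclusion-exclusion: 749 + 321 - 107.

Final answer: 963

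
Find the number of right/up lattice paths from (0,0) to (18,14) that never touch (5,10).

Total paths to (18,14): C(32,14) = 471435600.
Paths through (5,10): C(15,10) x C(17,4) = 7147140.
Avoiding (5,10): 471435600 - 7147140.

Final answer: 464288460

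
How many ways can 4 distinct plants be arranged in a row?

The number of ways to arrange 4 distinct objects is 4!.

Final answer: 4! = 24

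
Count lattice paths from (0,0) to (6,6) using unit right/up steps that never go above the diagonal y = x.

Total monotonic paths to (6,6): C(12,6) = 924.
By the reflection principle, paths that go above the diagonal number C(12,7) = 792.
Valid Dyck paths: 924 - 792.
(Check: C(12,6) - C(12,7) = C(12,6)/7, the Catalan number C_{6}.)

Final answer: C_{6} = 132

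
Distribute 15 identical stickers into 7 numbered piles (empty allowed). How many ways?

Stars and bars: C(n+k-1, k-1) = C(21,6).

Final answer: C(21,6) = 54264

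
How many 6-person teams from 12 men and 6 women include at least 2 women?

Sum over valid woman counts:
C(6,2)C(12,4) = 7425
C(6,3)C(12,3) = 4400
C(6,4)C(12,2) = 990
C(6,5)C(12,1) = 72
C(6,6)C(12,0) = 1
Total: 7425 + 4400 + 990 + 72 + 1.

Final answer: 12888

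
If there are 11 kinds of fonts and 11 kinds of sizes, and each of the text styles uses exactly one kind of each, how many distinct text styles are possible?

By the multiplication principle: 11 x 11.

Final answer: 121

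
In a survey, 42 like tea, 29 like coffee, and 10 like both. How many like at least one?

|A union B| = |A| + |B| - |A intersect B| = 42 + 29 - 10.

Final answer: 61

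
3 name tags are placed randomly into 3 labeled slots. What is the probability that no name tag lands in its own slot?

Derangements satisfy D(n) = (n-1)(D(n-1) + D(n-2)), starting from D(0)=1, D(1)=0.
Building up: D(2)=1, D(3)=2.
Total arrangements: 3! = 6.
Probability = D(3)/3! = 1/3.

Final answer: D(3)/3! = 2/6 = 0.333333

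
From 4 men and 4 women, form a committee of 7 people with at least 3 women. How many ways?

Sum over valid woman counts:
C(4,3)C(4,4) = 4
C(4,4)C(4,3) = 4
Total: 4 + 4.

Final answer: 8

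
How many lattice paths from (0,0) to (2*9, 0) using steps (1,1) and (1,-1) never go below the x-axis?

Total monotonic paths to (9,9): C(18,9) = 48620.
Paths that cross above y=x (reflection bijection): C(18,10) = 43758.
Valid Dyck paths: 48620 - 43758.
(These counts are the Catalan numbers.)

Final answer: C_{9} = 4862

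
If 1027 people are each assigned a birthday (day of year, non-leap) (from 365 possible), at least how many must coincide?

There are 365 possible values for birthday (day of year, non-leap). With 1027 people and 365 categories, by pigeonhole: ceiling(1027/365).

Final answer: 3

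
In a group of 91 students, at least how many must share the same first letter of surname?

There are 26 possible values for first letter of surname. With 91 students and 26 categories, by pigeonhole: ceiling(91/26).

Final answer: 4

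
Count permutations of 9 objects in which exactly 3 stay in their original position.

Choose which 3 elements are fixed: C(9,3) = 84.
Derange the remaining 6 using D(j) = (j-1)(D(j-1) + D(j-2)), D(0)=1, D(1)=0: D(2)=1, D(3)=2, D(4)=9, D(5)=44, D(6)=265.
Total: 84 x 265.

Final answer: C(9,3) D(6) = 22260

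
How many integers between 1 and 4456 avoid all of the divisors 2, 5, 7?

|div by 2|=2228, |div by 5|=891, |div by 7|=636.
|div by 2&5|=445, |div by 2&7|=318, |div by 5&7|=127, |div by all|=63.
By inclusion-exclusion, divisible by at least one: 2228+891+636-445-318-127+63 = 2928.
Not divisible by any: 4456 - 2928.

Final answer: 1528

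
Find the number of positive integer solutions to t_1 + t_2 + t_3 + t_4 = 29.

Substitute t'_i = t_i - 1 (so t'_i >= 0). Then sum t'_i = 29 - 4 = 25.
Stars and bars: C(25+4-1, 4-1) = C(28,3).

Final answer: C(28,3) = 3276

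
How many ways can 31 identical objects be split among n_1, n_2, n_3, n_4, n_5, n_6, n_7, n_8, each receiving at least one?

Substitute n'_i = n_i - 1 (so n'_i >= 0). Then sum n'_i = 31 - 8 = 23.
Stars and bars: C(23+8-1, 8-1) = C(30,7).

Final answer: C(30,7) = 2035800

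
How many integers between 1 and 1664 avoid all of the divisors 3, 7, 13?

|div by 3|=554, |div by 7|=237, |div by 13|=128.
|div by 3&7|=79, |div by 3&13|=42, |div by 7&13|=18, |div by all|=6.
By inclusion-exclusion, divisible by at least one: 554+237+128-79-42-18+6 = 786.
Not divisible by any: 1664 - 786.

Final answer: 878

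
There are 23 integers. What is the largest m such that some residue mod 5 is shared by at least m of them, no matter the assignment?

There are 5 possible values for residue mod 5. With 23 integers and 5 categories, by pigeonhole: ceiling(23/5).

Final answer: 5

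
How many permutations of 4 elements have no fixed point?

Use the recurrence D(n) = (n-1)(D(n-1) + D(n-2)) with D(0)=1, D(1)=0.
Building up: D(2)=1, D(3)=2.
D(4) = 3 x (D(3) + D(2)) = 3 x (2 + 1).

Final answer: D(4) = 9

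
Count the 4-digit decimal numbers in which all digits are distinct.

First digit: 9 (not 0). Second: 9 (not first). Third: 8, etc.
Total: 9 x 9 x 8 x 7.

Final answer: 4536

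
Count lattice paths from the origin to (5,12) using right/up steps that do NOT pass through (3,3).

Total paths to (5,12): C(17,12) = 6188.
Paths through (3,3): C(6,3) x C(11,9) = 1100.
Avoiding (3,3): 6188 - 1100.

Final answer: 5088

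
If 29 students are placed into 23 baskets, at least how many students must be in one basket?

By the pigeonhole principle: ceiling(29/23).

Final answer: 2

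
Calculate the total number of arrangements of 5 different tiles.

The number of ways to arrange 5 distinct objects is 5!.

Final answer: 5! = 120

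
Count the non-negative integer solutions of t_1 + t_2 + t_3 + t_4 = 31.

Stars and bars with 31 stars and 3 bars:
C(31+4-1, 4-1) = C(34,3).

Final answer: C(34,3) = 5984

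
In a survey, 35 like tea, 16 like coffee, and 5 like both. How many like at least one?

|A union B| = |A| + |B| - |A intersect B| = 35 + 16 - 5.

Final answer: 46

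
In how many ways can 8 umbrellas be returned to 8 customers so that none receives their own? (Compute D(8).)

D(n) = (n-1)(D(n-1) + D(n-2)), D(0)=1, D(1)=0.
D(2) = 1 x (0 + 1) = 1
D(3) = 2 x (1 + 0) = 2
D(4) = 3 x (2 + 1) = 9
D(5) = 4 x (9 + 2) = 44
D(6) = 5 x (44 + 9) = 265
D(7) = 6 x (265 + 44) = 1854
D(8) = 7 x (D(7) + D(6)) = 7 x (1854 + 265)

Final answer: D(8) = 14833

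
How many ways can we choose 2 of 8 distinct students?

C(8,2) = 8!/(2! x (8-2)!).

Final answer: C(8,2) = 28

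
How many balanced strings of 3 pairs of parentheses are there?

The structures are counted by the Catalan number C_n. Here n = 3 (pairs).
Using C_0 = 1 and C_(k+1) = C_k x 2(2k+1)/(k+2), build up term by term: C_1=1, C_2=2, C_3=5.

Final answer: C_{3} = 5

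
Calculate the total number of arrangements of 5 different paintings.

The number of ways to arrange 5 distinct objects is 5!.

Final answer: 5! = 120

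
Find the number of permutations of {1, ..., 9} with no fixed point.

D(n) = (n-1)(D(n-1) + D(n-2)), D(0)=1, D(1)=0.
D(2) = 1 x (0 + 1) = 1
D(3) = 2 x (1 + 0) = 2
D(4) = 3 x (2 + 1) = 9
D(5) = 4 x (9 + 2) = 44
D(6) = 5 x (44 + 9) = 265
D(7) = 6 x (265 + 44) = 1854
D(8) = 7 x (1854 + 265) = 14833
D(9) = 8 x (D(8) + D(7)) = 8 x (14833 + 1854)

Final answer: D(9) = 133496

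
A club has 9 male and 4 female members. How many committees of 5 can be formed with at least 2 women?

Sum over valid woman counts:
C(4,2)C(9,3) = 504
C(4,3)C(9,2) = 144
C(4,4)C(9,1) = 9
Total: 504 + 144 + 9.

Final answer: 657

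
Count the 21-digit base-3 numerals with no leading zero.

These are the integers in [3^20, 3^21), so the count is 3^21 - 3^20 = 2 x 3^20.

Final answer: 6973568802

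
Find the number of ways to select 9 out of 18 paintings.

C(18,9) = 18!/(9! x 9!).

Final answer: \binom{18}{9} = 48620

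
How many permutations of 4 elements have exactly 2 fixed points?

Choose which 2 elements are fixed: C(4,2) = 6.
Derange the remaining 2 using D(j) = (j-1)(D(j-1) + D(j-2)), D(0)=1, D(1)=0: D(2)=1.
Total: 6 x 1.

Final answer: C(4,2) D(2) = 6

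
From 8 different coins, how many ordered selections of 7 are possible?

P(8,7) = 8!/(8-7)! = 8!/1!.

Final answer: P(8,7) = 40320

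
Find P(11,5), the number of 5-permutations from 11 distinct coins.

P(11,5) = 11!/(11-5)! = 11!/6!.

Final answer: P(11,5) = 55440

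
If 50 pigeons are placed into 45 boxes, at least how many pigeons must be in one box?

By the pigeonhole principle: ceiling(50/45).

Final answer: 2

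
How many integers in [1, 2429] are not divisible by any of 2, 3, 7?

|div by 2|=1214, |div by 3|=809, |div by 7|=347.
|div by 2&3|=404, |div by 2&7|=173, |div by 3&7|=115, |div by all|=57.
By inclusion-exclusion, divisible by at least one: 1214+809+347-404-173-115+57 = 1735.
Not divisible by any: 2429 - 1735.

Final answer: 694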